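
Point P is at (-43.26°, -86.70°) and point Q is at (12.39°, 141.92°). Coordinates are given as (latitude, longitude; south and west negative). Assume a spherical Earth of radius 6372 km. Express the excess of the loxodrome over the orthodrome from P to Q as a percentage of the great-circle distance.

3.8%

Great circle: σ = 2.2360 rad → d_gc = Rσ = 14248.0 km
Rhumb: Δφ = +0.9713, Δλ = -2.2930, Δψ = +1.0570, q = Δφ/Δψ = 0.9189 → d_rh = R√(Δφ²+q²Δλ²) = 14783.8 km
Excess = (14783.8 − 14248.0) / 14248.0 = 535.8 / 14248.0 = 3.76% ≈ 3.8%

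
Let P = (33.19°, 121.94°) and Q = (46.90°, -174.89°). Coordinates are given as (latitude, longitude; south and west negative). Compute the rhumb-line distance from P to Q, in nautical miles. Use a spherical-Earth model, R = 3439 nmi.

3001 nmi

Δψ = ln[tan(π/4+φ₂/2)/tan(π/4+φ₁/2)] = +0.3144;  Δφ = +0.2393 rad,  Δλ = +1.1025 rad
q = Δφ/Δψ = 0.7611
d = R·√(Δφ² + q²Δλ²) = 3439·0.87259 = 3001 nmi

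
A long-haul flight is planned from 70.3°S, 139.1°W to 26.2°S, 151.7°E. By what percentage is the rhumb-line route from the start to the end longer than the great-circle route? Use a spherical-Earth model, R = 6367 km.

Great circle: σ = 1.0203 rad → d_gc = Rσ = 6496.5 km
Rhumb: Δφ = +0.7697, Δλ = -1.2078, Δψ = +1.2767, q = Δφ/Δψ = 0.6029 → d_rh = R√(Δφ²+q²Δλ²) = 6745.9 km
Excess = (6745.9 − 6496.5) / 6496.5 = 249.4 / 6496.5 = 3.84% ≈ 3.8%

3.8%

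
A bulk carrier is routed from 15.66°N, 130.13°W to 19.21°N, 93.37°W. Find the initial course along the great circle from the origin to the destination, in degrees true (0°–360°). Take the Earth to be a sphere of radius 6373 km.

78.7°

θ = atan2( sin Δλ·cos φ₂ ,  cos φ₁ sin φ₂ − sin φ₁ cos φ₂ cos Δλ )
  = atan2(+0.5651, +0.1126) = 78.73°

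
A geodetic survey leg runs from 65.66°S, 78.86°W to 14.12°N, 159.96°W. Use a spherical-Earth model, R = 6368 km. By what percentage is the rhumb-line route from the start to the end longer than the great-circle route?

2.7%

Great circle: σ = 1.7319 rad → d_gc = Rσ = 11028.9 km
Rhumb: Δφ = +1.3924, Δλ = -1.4155, Δψ = +1.7830, q = Δφ/Δψ = 0.7809 → d_rh = R√(Δφ²+q²Δλ²) = 11321.3 km
Excess = (11321.3 − 11028.9) / 11028.9 = 292.4 / 11028.9 = 2.651% ≈ 2.7%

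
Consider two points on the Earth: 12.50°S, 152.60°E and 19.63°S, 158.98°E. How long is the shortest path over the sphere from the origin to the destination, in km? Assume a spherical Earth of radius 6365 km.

1044 km

cos σ = sin φ₁ sin φ₂ + cos φ₁ cos φ₂ cos Δλ
      = sin(-12.50°)sin(-19.63°) + cos(-12.50°)cos(-19.63°)cos(6.38°) = 0.9866
σ = 9.400° → d = Rσ = 6365·0.16406 = 1044 km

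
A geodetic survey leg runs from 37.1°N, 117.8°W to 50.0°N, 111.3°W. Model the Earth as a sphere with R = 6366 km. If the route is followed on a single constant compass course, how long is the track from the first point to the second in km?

1525 km

Rhumb course C = atan2(Δλ, Δψ) with Δψ = ln[tan(π/4+φ₂/2)/tan(π/4+φ₁/2)] = +0.3125, Δλ = +0.1134 → C = 19.95°
d = R·|Δφ| / |cos C| = 6366·0.22515 / 0.93998 = 1525 km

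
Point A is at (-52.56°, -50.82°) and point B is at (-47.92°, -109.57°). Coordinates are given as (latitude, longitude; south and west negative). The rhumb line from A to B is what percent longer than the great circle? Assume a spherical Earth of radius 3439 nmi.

2.8%

Great circle: σ = 0.6424 rad → d_gc = Rσ = 2209.2 nmi
Rhumb: Δφ = +0.0810, Δλ = -1.0254, Δψ = +0.1268, q = Δφ/Δψ = 0.6389 → d_rh = R√(Δφ²+q²Δλ²) = 2270.1 nmi
Excess = (2270.1 − 2209.2) / 2209.2 = 60.9 / 2209.2 = 2.76% ≈ 2.8%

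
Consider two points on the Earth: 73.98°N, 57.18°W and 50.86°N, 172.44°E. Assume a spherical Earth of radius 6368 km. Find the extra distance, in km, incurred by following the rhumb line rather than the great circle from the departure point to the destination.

Great circle: cos σ = sin φ₁ sin φ₂ + cos φ₁ cos φ₂ cos Δλ,  σ = 0.8859 rad → d_gc = 5641.1 km
Rhumb line: Δψ = -0.9267, q = Δφ/Δψ = 0.4354, d_rh = R√(Δφ²+q²Δλ²) = 6812.7 km
Excess = 6812.7 − 5641.1 = 1171.6 ≈ 1172 km

1172 km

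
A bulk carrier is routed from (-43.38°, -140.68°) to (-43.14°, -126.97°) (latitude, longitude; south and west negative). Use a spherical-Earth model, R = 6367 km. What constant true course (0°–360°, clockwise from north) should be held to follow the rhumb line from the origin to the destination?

Meridional parts: M(φ₁)=-0.8419, M(φ₂)=-0.8362 → ΔM = +0.0058;  Δλ = +0.2393 rad
tan C = Δλ / ΔM = +41.6013 → C = 88.62°

88.6°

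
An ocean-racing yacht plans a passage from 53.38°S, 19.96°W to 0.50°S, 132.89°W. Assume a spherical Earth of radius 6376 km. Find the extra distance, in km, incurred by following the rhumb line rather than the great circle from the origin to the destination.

Great circle: cos σ = sin φ₁ sin φ₂ + cos φ₁ cos φ₂ cos Δλ,  σ = 1.7981 rad → d_gc = 11464.9 km
Rhumb line: Δψ = +1.0972, q = Δφ/Δψ = 0.8412, d_rh = R√(Δφ²+q²Δλ²) = 12098.8 km
Excess = 12098.8 − 11464.9 = 633.9 ≈ 634 km

634 km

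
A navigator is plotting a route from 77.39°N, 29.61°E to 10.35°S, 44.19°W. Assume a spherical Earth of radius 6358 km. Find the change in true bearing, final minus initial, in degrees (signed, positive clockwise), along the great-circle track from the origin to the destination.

-59.8°

Initial bearing θ₁ = atan2(sin Δλ cos φ₂, cos φ₁ sin φ₂ − sin φ₁ cos φ₂ cos Δλ) = 251.99°
Final bearing θ₂ = (initial bearing from the destination back to the start) + 180° = 192.18°
Δθ = θ₂ − θ₁ = -59.8°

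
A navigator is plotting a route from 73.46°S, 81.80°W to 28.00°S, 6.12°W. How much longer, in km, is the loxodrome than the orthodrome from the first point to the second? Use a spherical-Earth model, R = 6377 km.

Great circle: cos σ = sin φ₁ sin φ₂ + cos φ₁ cos φ₂ cos Δλ,  σ = 1.0330 rad → d_gc = 6587.6 km
Rhumb line: Δψ = +1.4192, q = Δφ/Δψ = 0.5591, d_rh = R√(Δφ²+q²Δλ²) = 6912.0 km
Excess = 6912.0 − 6587.6 = 324.4 ≈ 324 km

324 km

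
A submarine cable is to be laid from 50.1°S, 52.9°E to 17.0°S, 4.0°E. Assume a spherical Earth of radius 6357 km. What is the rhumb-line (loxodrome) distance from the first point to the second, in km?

5732 km

Δψ = ln[tan(π/4+φ₂/2)/tan(π/4+φ₁/2)] = +0.7122;  Δφ = +0.5777 rad,  Δλ = -0.8535 rad
q = Δφ/Δψ = 0.8111
d = R·√(Δφ² + q²Δλ²) = 6357·0.90164 = 5732 km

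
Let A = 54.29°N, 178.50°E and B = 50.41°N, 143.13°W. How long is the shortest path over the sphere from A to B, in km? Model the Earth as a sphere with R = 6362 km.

Haversine: a = sin²(Δφ/2)+cos φ₁ cos φ₂ sin²(Δλ/2) = 0.04132;  σ = 2·atan2(√a,√(1−a))
σ = 23.456° → d = Rσ = 6362·0.40938 = 2604 km

2604 km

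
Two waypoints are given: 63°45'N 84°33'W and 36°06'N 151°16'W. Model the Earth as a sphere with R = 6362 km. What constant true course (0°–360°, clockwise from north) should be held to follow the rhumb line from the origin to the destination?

Meridional parts: M(φ₁)=+1.4560, M(φ₂)=+0.6764 → ΔM = -0.7796;  Δλ = -1.1644 rad
tan C = Δλ / ΔM = +1.4937 → C = 236.20°

236.2°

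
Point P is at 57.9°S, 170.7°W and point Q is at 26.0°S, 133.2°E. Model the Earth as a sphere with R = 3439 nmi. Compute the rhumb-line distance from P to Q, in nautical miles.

3083 nmi

Rhumb course C = atan2(Δλ, Δψ) with Δψ = ln[tan(π/4+φ₂/2)/tan(π/4+φ₁/2)] = +0.7757, Δλ = -0.9791 → C = 308.39°
d = R·|Δφ| / |cos C| = 3439·0.55676 / 0.62096 = 3083 nmi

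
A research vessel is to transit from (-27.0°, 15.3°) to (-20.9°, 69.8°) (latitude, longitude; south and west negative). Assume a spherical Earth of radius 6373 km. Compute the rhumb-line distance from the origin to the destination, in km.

5578 km

Δψ = ln[tan(π/4+φ₂/2)/tan(π/4+φ₁/2)] = +0.1166;  Δφ = +0.1065 rad,  Δλ = +0.9512 rad
q = Δφ/Δψ = 0.9133
d = R·√(Δφ² + q²Δλ²) = 6373·0.87523 = 5578 km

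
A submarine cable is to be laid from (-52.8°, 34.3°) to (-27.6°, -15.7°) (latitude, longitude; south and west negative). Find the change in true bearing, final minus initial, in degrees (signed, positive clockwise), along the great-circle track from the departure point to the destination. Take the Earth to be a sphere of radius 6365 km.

Initial bearing θ₁ = atan2(sin Δλ cos φ₂, cos φ₁ sin φ₂ − sin φ₁ cos φ₂ cos Δλ) = 284.35°
Final bearing θ₂ = (initial bearing from the destination back to the start) + 180° = 318.63°
Δθ = θ₂ − θ₁ = +34.3°

+34.3°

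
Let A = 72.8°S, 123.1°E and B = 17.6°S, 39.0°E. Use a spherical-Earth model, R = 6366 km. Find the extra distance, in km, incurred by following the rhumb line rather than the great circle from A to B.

439 km

Great circle: cos σ = sin φ₁ sin φ₂ + cos φ₁ cos φ₂ cos Δλ,  σ = 1.2474 rad → d_gc = 7940.730 km
Rhumb line: Δψ = +1.5768, q = Δφ/Δψ = 0.6110, d_rh = R√(Δφ²+q²Δλ²) = 8379.232 km
Excess = 8379.232 − 7940.730 = 438.502 ≈ 439 km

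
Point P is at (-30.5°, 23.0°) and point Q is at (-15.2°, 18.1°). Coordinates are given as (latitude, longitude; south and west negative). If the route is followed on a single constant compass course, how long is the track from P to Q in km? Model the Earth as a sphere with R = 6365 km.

Δψ = ln[tan(π/4+φ₂/2)/tan(π/4+φ₁/2)] = +0.2910;  Δφ = +0.2670 rad,  Δλ = -0.0855 rad
q = Δφ/Δψ = 0.9178
d = R·√(Δφ² + q²Δλ²) = 6365·0.27833 = 1772 km

1772 km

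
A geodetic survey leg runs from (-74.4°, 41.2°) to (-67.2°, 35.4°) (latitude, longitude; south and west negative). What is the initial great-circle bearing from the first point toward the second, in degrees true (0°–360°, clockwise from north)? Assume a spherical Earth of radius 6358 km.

342.4°

N = sin Δλ·cos φ₂ = -0.0392;  D = cos φ₁ sin φ₂ − sin φ₁ cos φ₂ cos Δλ = +0.1234
initial course = atan2(N, D) = 342.40°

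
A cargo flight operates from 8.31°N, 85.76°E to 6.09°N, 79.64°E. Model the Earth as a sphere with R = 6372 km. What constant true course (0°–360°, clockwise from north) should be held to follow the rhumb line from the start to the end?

249.9°

Meridional parts: M(φ₁)=+0.1455, M(φ₂)=+0.1065 → ΔM = -0.0391;  Δλ = -0.1068 rad
tan C = Δλ / ΔM = +2.7348 → C = 249.91°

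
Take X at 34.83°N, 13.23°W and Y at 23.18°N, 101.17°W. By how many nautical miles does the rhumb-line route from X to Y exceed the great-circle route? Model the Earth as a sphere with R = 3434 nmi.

130 nmi

Great circle: cos σ = sin φ₁ sin φ₂ + cos φ₁ cos φ₂ cos Δλ,  σ = 1.3161 rad → d_gc = 4519.5 nmi
Rhumb line: Δψ = -0.2331, q = Δφ/Δψ = 0.8721, d_rh = R√(Δφ²+q²Δλ²) = 4649.5 nmi
Excess = 4649.5 − 4519.5 = 130.0 ≈ 130 nmi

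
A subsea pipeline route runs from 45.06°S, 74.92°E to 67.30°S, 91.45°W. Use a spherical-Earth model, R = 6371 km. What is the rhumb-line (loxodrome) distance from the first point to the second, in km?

Rhumb course C = atan2(Δλ, Δψ) with Δψ = ln[tan(π/4+φ₂/2)/tan(π/4+φ₁/2)] = -0.7230, Δλ = -2.9037 → C = 256.02°
d = R·|Δφ| / |cos C| = 6371·0.38816 / 0.24160 = 10236 km

10236 km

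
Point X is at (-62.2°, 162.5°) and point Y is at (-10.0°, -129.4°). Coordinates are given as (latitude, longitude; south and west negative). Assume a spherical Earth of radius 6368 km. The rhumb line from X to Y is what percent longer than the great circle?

Great circle: σ = 1.2399 rad → d_gc = Rσ = 7895.5 km
Rhumb: Δφ = +0.9111, Δλ = +1.1886, Δψ = +1.2210, q = Δφ/Δψ = 0.7461 → d_rh = R√(Δφ²+q²Δλ²) = 8096.5 km
Excess = (8096.5 − 7895.5) / 7895.5 = 201.0 / 7895.5 = 2.546% ≈ 2.5%

2.5%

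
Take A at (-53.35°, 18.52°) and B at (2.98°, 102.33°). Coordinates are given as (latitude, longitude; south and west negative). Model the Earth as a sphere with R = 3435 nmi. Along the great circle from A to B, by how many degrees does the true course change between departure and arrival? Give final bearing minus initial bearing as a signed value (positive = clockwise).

-46.8°

At departure: θ₁ = atan2(sin Δλ cos φ₂, cos φ₁ sin φ₂ − sin φ₁ cos φ₂ cos Δλ) = 83.25°
At arrival: θ₂ = atan2(sin Δλ cos φ₁, −cos φ₂ sin φ₁ + sin φ₂ cos φ₁ cos Δλ) = 36.41°
Δθ = θ₂ − θ₁ = -46.8°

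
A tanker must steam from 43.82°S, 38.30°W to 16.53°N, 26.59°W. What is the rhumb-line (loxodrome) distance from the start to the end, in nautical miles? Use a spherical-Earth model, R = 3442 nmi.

3683 nmi

Δψ = ln[tan(π/4+φ₂/2)/tan(π/4+φ₁/2)] = +1.1451;  Δφ = +1.0533 rad,  Δλ = +0.2044 rad
q = Δφ/Δψ = 0.9198
d = R·√(Δφ² + q²Δλ²) = 3442·1.06995 = 3683 nmi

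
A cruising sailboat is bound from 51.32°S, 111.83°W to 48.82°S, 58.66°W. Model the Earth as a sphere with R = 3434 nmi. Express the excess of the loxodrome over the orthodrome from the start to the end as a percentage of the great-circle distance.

Great circle: σ = 0.5841 rad → d_gc = Rσ = 2005.7 nmi
Rhumb: Δφ = +0.0436, Δλ = +0.9280, Δψ = +0.0680, q = Δφ/Δψ = 0.6417 → d_rh = R√(Δφ²+q²Δλ²) = 2050.3 nmi
Excess = (2050.3 − 2005.7) / 2005.7 = 44.6 / 2005.7 = 2.22% ≈ 2.2%

2.2%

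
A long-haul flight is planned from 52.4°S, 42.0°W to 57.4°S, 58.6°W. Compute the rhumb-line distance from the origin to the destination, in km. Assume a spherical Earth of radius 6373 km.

1197 km

Rhumb course C = atan2(Δλ, Δψ) with Δψ = ln[tan(π/4+φ₂/2)/tan(π/4+φ₁/2)] = -0.1520, Δλ = -0.2897 → C = 242.32°
d = R·|Δφ| / |cos C| = 6373·0.08727 / 0.46461 = 1197 km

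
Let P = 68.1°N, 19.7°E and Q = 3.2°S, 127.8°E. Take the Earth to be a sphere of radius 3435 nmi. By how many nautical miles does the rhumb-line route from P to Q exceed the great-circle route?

415 nmi

Great circle: cos σ = sin φ₁ sin φ₂ + cos φ₁ cos φ₂ cos Δλ,  σ = 1.7391 rad → d_gc = 5973.7 nmi
Rhumb line: Δψ = -1.6985, q = Δφ/Δψ = 0.7327, d_rh = R√(Δφ²+q²Δλ²) = 6388.9 nmi
Excess = 6388.9 − 5973.7 = 415.2 ≈ 415 nmi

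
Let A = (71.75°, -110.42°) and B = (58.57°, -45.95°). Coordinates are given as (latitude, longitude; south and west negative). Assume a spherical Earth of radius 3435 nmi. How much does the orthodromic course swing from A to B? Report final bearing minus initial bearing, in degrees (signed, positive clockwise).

Initial bearing θ₁ = atan2(sin Δλ cos φ₂, cos φ₁ sin φ₂ − sin φ₁ cos φ₂ cos Δλ) = 83.48°
Final bearing θ₂ = (initial bearing from the destination back to the start) + 180° = 143.37°
Δθ = θ₂ − θ₁ = +59.9°

+59.9°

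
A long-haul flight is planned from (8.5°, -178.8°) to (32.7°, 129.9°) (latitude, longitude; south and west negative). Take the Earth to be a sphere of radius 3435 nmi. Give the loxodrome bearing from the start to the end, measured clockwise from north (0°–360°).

297.0°

Δψ = ln[tan(π/4+φ₂/2)/tan(π/4+φ₁/2)] = +0.4556
Δλ = -0.8954 rad (taken the short way round)
course = atan2(Δλ, Δψ) = 296.97°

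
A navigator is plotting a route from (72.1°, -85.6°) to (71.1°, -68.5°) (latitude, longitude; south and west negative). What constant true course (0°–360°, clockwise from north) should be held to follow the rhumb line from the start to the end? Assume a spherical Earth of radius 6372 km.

100.5°

Δψ = ln[tan(π/4+φ₂/2)/tan(π/4+φ₁/2)] = -0.0553
Δλ = +0.2985 rad (taken the short way round)
course = atan2(Δλ, Δψ) = 100.50°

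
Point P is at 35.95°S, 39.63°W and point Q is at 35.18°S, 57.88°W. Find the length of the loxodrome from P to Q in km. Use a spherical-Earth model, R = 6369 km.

Rhumb course C = atan2(Δλ, Δψ) with Δψ = ln[tan(π/4+φ₂/2)/tan(π/4+φ₁/2)] = +0.0165, Δλ = -0.3185 → C = 272.97°
d = R·|Δφ| / |cos C| = 6369·0.01344 / 0.05180 = 1652 km

1652 km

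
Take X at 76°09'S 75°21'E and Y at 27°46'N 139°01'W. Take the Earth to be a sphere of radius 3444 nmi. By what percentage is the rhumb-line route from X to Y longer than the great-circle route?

Great circle: σ = 2.2487 rad → d_gc = Rσ = 7744.6 nmi
Rhumb: Δφ = +1.8137, Δλ = +2.5418, Δψ = +2.6130, q = Δφ/Δψ = 0.6941 → d_rh = R√(Δφ²+q²Δλ²) = 8714.1 nmi
Excess = (8714.1 − 7744.6) / 7744.6 = 969.5 / 7744.6 = 12.52% ≈ 12.5%

12.5%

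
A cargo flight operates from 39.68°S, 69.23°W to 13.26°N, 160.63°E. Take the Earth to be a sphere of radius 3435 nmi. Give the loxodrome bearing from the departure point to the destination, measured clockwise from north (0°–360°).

293.5°

Δψ = ln[tan(π/4+φ₂/2)/tan(π/4+φ₁/2)] = +0.9892
Δλ = -2.2714 rad (taken the short way round)
course = atan2(Δλ, Δψ) = 293.53°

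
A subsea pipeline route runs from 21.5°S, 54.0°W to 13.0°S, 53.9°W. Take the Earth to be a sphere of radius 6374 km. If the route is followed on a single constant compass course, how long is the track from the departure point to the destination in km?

946 km

Rhumb course C = atan2(Δλ, Δψ) with Δψ = ln[tan(π/4+φ₂/2)/tan(π/4+φ₁/2)] = +0.1555, Δλ = +0.0017 → C = 0.64°
d = R·|Δφ| / |cos C| = 6374·0.14835 / 0.99994 = 946 km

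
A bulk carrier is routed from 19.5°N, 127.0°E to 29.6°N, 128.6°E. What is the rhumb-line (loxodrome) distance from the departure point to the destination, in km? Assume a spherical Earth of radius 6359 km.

Rhumb course C = atan2(Δλ, Δψ) with Δψ = ln[tan(π/4+φ₂/2)/tan(π/4+φ₁/2)] = +0.1942, Δλ = +0.0279 → C = 8.18°
d = R·|Δφ| / |cos C| = 6359·0.17628 / 0.98981 = 1132 km

1132 km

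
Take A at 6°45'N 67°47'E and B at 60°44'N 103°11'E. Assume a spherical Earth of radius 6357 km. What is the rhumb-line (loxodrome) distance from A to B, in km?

6708 km

Rhumb course C = atan2(Δλ, Δψ) with Δψ = ln[tan(π/4+φ₂/2)/tan(π/4+φ₁/2)] = +1.2248, Δλ = +0.6178 → C = 26.77°
d = R·|Δφ| / |cos C| = 6357·0.94219 / 0.89283 = 6708 km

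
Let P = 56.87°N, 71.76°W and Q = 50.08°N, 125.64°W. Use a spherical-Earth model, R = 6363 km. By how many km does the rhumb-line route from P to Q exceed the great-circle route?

89 km

Great circle: cos σ = sin φ₁ sin φ₂ + cos φ₁ cos φ₂ cos Δλ,  σ = 0.5567 rad → d_gc = 3542.2 km
Rhumb line: Δψ = -0.1997, q = Δφ/Δψ = 0.5936, d_rh = R√(Δφ²+q²Δλ²) = 3630.8 km
Excess = 3630.8 − 3542.2 = 88.6 ≈ 89 km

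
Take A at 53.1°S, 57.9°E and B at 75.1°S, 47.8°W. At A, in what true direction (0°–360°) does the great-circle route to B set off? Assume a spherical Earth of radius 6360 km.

201.3°

θ = atan2( sin Δλ·cos φ₂ ,  cos φ₁ sin φ₂ − sin φ₁ cos φ₂ cos Δλ )
  = atan2(-0.2475, -0.6359) = 201.27°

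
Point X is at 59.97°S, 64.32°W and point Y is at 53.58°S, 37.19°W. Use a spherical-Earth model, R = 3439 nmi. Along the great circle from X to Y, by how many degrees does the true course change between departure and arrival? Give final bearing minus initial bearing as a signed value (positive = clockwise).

Initial bearing θ₁ = atan2(sin Δλ cos φ₂, cos φ₁ sin φ₂ − sin φ₁ cos φ₂ cos Δλ) = 78.57°
Final bearing θ₂ = (initial bearing from the destination back to the start) + 180° = 55.71°
Δθ = θ₂ − θ₁ = -22.9°

-22.9°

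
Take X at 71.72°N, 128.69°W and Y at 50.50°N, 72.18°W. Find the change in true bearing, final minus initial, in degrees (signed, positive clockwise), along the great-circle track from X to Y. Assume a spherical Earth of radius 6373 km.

+51.2°

Initial bearing θ₁ = atan2(sin Δλ cos φ₂, cos φ₁ sin φ₂ − sin φ₁ cos φ₂ cos Δλ) = 99.76°
Final bearing θ₂ = (initial bearing from the destination back to the start) + 180° = 150.92°
Δθ = θ₂ − θ₁ = +51.2°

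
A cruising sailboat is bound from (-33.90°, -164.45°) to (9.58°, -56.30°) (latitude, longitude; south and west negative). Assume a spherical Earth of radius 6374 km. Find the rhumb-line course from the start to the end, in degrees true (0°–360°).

67.1°

Δψ = ln[tan(π/4+φ₂/2)/tan(π/4+φ₁/2)] = +0.7975
Δλ = +1.8876 rad (taken the short way round)
course = atan2(Δλ, Δψ) = 67.09°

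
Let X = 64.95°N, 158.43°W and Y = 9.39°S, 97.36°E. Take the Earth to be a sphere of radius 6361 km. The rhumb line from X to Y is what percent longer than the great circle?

Great circle: σ = 1.8238 rad → d_gc = Rσ = 11601.4 km
Rhumb: Δφ = -1.2975, Δλ = -1.8188, Δψ = -1.6690, q = Δφ/Δψ = 0.7774 → d_rh = R√(Δφ²+q²Δλ²) = 12206.9 km
Excess = (12206.9 − 11601.4) / 11601.4 = 605.5 / 11601.4 = 5.22% ≈ 5.2%

5.2%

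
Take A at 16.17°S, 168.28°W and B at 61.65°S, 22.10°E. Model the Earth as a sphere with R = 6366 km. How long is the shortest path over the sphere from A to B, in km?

11304 km

Haversine: a = sin²(Δφ/2)+cos φ₁ cos φ₂ sin²(Δλ/2) = 0.60176;  σ = 2·atan2(√a,√(1−a))
σ = 101.743° → d = Rσ = 6366·1.77575 = 11304 km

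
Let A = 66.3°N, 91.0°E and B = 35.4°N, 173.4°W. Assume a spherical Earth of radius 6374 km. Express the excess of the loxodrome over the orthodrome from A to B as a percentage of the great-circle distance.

8.3%

Great circle: σ = 1.0490 rad → d_gc = Rσ = 6686.2 km
Rhumb: Δφ = -0.5393, Δλ = +1.6685, Δψ = -0.9001, q = Δφ/Δψ = 0.5992 → d_rh = R√(Δφ²+q²Δλ²) = 7240.2 km
Excess = (7240.2 − 6686.2) / 6686.2 = 554.0 / 6686.2 = 8.29% ≈ 8.3%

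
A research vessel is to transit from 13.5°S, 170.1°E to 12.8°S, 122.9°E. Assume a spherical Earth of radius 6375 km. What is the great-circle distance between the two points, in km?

5107 km

cos σ = sin φ₁ sin φ₂ + cos φ₁ cos φ₂ cos Δλ
      = sin(-13.50°)sin(-12.80°) + cos(-13.50°)cos(-12.80°)cos(-47.20°) = 0.6960
σ = 45.895° → d = Rσ = 6375·0.80103 = 5107 km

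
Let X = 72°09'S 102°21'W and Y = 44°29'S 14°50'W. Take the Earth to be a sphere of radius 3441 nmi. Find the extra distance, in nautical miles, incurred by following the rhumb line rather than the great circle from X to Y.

223 nmi

Great circle: cos σ = sin φ₁ sin φ₂ + cos φ₁ cos φ₂ cos Δλ,  σ = 0.8279 rad → d_gc = 2848.7 nmi
Rhumb line: Δψ = +0.9826, q = Δφ/Δψ = 0.4914, d_rh = R√(Δφ²+q²Δλ²) = 3071.3 nmi
Excess = 3071.3 − 2848.7 = 222.6 ≈ 223 nmi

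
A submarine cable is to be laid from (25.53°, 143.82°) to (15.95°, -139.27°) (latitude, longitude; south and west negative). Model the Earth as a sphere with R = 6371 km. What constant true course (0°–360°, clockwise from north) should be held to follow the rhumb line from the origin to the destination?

97.6°

Δψ = ln[tan(π/4+φ₂/2)/tan(π/4+φ₁/2)] = -0.1791
Δλ = +1.3423 rad (taken the short way round)
course = atan2(Δλ, Δψ) = 97.60°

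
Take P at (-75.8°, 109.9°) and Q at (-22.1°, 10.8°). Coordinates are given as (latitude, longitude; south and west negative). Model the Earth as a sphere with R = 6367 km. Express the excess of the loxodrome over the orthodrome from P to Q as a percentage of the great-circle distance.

Great circle: σ = 1.2358 rad → d_gc = Rσ = 7868.2 km
Rhumb: Δφ = +0.9372, Δλ = -1.7296, Δψ = +1.6873, q = Δφ/Δψ = 0.5555 → d_rh = R√(Δφ²+q²Δλ²) = 8545.6 km
Excess = (8545.6 − 7868.2) / 7868.2 = 677.4 / 7868.2 = 8.61% ≈ 8.6%

8.6%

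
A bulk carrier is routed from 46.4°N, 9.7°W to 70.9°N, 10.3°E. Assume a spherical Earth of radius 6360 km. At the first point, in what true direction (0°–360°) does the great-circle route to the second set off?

θ = atan2( sin Δλ·cos φ₂ ,  cos φ₁ sin φ₂ − sin φ₁ cos φ₂ cos Δλ )
  = atan2(+0.1119, +0.4290) = 14.62°

14.6°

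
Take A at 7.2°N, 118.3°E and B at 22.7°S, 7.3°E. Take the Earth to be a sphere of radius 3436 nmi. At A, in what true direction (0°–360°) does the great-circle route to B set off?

248.4°

N = sin Δλ·cos φ₂ = -0.8613;  D = cos φ₁ sin φ₂ − sin φ₁ cos φ₂ cos Δλ = -0.3414
initial course = atan2(N, D) = 248.38°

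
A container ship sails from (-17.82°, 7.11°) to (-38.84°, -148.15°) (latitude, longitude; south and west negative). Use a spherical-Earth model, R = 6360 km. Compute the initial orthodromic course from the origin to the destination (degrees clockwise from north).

201.8°

N = sin Δλ·cos φ₂ = -0.3260;  D = cos φ₁ sin φ₂ − sin φ₁ cos φ₂ cos Δλ = -0.8135
initial course = atan2(N, D) = 201.83°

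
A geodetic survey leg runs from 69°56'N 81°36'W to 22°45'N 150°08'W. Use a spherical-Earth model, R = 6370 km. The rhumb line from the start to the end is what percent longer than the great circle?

3.6%

Great circle: σ = 1.0712 rad → d_gc = Rσ = 6823.8 km
Rhumb: Δφ = -0.8235, Δλ = -1.1961, Δψ = -1.3241, q = Δφ/Δψ = 0.6219 → d_rh = R√(Δφ²+q²Δλ²) = 7069.2 km
Excess = (7069.2 − 6823.8) / 6823.8 = 245.4 / 6823.8 = 3.60% ≈ 3.6%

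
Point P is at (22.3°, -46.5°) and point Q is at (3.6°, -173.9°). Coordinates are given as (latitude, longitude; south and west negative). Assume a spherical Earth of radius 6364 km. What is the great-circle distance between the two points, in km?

cos σ = sin φ₁ sin φ₂ + cos φ₁ cos φ₂ cos Δλ
      = sin(22.30°)sin(3.60°) + cos(22.30°)cos(3.60°)cos(-127.40°) = -0.5370
σ = 122.481° → d = Rσ = 6364·2.13769 = 13604 km

13604 km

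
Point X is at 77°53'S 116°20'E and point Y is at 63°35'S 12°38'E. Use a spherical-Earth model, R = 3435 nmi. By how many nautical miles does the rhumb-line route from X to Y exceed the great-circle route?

252 nmi

Great circle: cos σ = sin φ₁ sin φ₂ + cos φ₁ cos φ₂ cos Δλ,  σ = 0.5481 rad → d_gc = 1882.7 nmi
Rhumb line: Δψ = +0.7936, q = Δφ/Δψ = 0.3145, d_rh = R√(Δφ²+q²Δλ²) = 2134.9 nmi
Excess = 2134.9 − 1882.7 = 252.2 ≈ 252 nmi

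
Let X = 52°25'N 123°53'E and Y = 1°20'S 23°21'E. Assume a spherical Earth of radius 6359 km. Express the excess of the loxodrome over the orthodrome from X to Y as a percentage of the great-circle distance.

3.7%

Great circle: σ = 1.7011 rad → d_gc = Rσ = 10817.1 km
Rhumb: Δφ = -0.9381, Δλ = -1.7546, Δψ = -1.1013, q = Δφ/Δψ = 0.8518 → d_rh = R√(Δφ²+q²Δλ²) = 11221.4 km
Excess = (11221.4 − 10817.1) / 10817.1 = 404.3 / 10817.1 = 3.74% ≈ 3.7%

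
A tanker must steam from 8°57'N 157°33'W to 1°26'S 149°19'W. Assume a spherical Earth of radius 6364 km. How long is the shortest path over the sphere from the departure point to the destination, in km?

1470 km

Haversine: a = sin²(Δφ/2)+cos φ₁ cos φ₂ sin²(Δλ/2) = 0.01328;  σ = 2·atan2(√a,√(1−a))
σ = 13.233° → d = Rσ = 6364·0.23097 = 1470 km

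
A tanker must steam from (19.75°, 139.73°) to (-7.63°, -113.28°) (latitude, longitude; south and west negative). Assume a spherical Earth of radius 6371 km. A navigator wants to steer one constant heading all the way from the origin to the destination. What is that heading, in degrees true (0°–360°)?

Meridional parts: M(φ₁)=+0.3517, M(φ₂)=-0.1336 → ΔM = -0.4853;  Δλ = +1.8673 rad
tan C = Δλ / ΔM = -3.8478 → C = 104.57°

104.6°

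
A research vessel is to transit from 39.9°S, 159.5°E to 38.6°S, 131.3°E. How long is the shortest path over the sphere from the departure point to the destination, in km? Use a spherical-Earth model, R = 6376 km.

cos σ = sin φ₁ sin φ₂ + cos φ₁ cos φ₂ cos Δλ
      = sin(-39.90°)sin(-38.60°) + cos(-39.90°)cos(-38.60°)cos(-28.20°) = 0.9286
σ = 21.786° → d = Rσ = 6376·0.38023 = 2424 km

2424 km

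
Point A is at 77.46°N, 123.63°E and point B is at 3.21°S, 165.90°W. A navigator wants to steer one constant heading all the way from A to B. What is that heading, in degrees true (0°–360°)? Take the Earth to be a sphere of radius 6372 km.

151.5°

Meridional parts: M(φ₁)=+2.2084, M(φ₂)=-0.0561 → ΔM = -2.2645;  Δλ = +1.2299 rad
tan C = Δλ / ΔM = -0.5431 → C = 151.49°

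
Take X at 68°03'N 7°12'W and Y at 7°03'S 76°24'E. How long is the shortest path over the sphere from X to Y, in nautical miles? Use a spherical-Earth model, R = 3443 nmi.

cos σ = sin φ₁ sin φ₂ + cos φ₁ cos φ₂ cos Δλ
      = sin(68.05°)sin(-7.05°) + cos(68.05°)cos(-7.05°)cos(83.60°) = -0.0725
σ = 94.157° → d = Rσ = 3443·1.64335 = 5658 nmi

5658 nmi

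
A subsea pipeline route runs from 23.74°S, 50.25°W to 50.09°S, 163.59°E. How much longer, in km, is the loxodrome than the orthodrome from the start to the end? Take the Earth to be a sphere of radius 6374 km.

1925 km

Great circle: cos σ = sin φ₁ sin φ₂ + cos φ₁ cos φ₂ cos Δλ,  σ = 1.7508 rad → d_gc = 11159.4 km
Rhumb line: Δψ = -0.5864, q = Δφ/Δψ = 0.7843, d_rh = R√(Δφ²+q²Δλ²) = 13084.8 km
Excess = 13084.8 − 11159.4 = 1925.4 ≈ 1925 km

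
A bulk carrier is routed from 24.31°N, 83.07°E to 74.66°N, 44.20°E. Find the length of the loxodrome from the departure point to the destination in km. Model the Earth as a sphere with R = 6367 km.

6097 km

Δψ = ln[tan(π/4+φ₂/2)/tan(π/4+φ₁/2)] = +1.5673;  Δφ = +0.8788 rad,  Δλ = -0.6784 rad
q = Δφ/Δψ = 0.5607
d = R·√(Δφ² + q²Δλ²) = 6367·0.95757 = 6097 km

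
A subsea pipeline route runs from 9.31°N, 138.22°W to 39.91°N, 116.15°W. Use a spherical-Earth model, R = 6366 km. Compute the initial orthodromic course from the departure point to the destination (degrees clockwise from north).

θ = atan2( sin Δλ·cos φ₂ ,  cos φ₁ sin φ₂ − sin φ₁ cos φ₂ cos Δλ )
  = atan2(+0.2882, +0.5181) = 29.08°

29.1°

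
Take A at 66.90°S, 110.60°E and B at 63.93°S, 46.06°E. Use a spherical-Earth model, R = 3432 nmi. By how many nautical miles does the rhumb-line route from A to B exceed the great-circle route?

Great circle: cos σ = sin φ₁ sin φ₂ + cos φ₁ cos φ₂ cos Δλ,  σ = 0.4502 rad → d_gc = 1545.1 nmi
Rhumb line: Δψ = +0.1247, q = Δφ/Δψ = 0.4156, d_rh = R√(Δφ²+q²Δλ²) = 1616.3 nmi
Excess = 1616.3 − 1545.1 = 71.2 ≈ 71 nmi

71 nmi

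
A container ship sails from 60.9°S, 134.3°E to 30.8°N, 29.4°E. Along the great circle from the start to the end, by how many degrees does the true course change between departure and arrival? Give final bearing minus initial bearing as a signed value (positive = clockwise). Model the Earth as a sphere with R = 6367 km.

Initial bearing θ₁ = atan2(sin Δλ cos φ₂, cos φ₁ sin φ₂ − sin φ₁ cos φ₂ cos Δλ) = 273.86°
Final bearing θ₂ = (initial bearing from the destination back to the start) + 180° = 325.60°
Δθ = θ₂ − θ₁ = +51.7°

+51.7°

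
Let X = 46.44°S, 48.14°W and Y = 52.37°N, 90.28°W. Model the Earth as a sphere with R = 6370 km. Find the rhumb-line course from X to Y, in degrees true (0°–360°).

339.8°

Meridional parts: M(φ₁)=-0.9174, M(φ₂)=+1.0767 → ΔM = +1.9941;  Δλ = -0.7355 rad
tan C = Δλ / ΔM = -0.3688 → C = 339.75°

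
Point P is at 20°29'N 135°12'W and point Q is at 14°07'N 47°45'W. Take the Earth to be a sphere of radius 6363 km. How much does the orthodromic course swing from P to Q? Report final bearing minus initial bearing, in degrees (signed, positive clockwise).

Initial bearing θ₁ = atan2(sin Δλ cos φ₂, cos φ₁ sin φ₂ − sin φ₁ cos φ₂ cos Δλ) = 77.58°
Final bearing θ₂ = (initial bearing from the destination back to the start) + 180° = 109.38°
Δθ = θ₂ − θ₁ = +31.8°

+31.8°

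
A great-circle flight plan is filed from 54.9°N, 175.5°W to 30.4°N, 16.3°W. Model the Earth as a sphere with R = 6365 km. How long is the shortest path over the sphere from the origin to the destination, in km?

10314 km

cos σ = sin φ₁ sin φ₂ + cos φ₁ cos φ₂ cos Δλ
      = sin(54.90°)sin(30.40°) + cos(54.90°)cos(30.40°)cos(159.20°) = -0.0496
σ = 92.844° → d = Rσ = 6365·1.62043 = 10314 km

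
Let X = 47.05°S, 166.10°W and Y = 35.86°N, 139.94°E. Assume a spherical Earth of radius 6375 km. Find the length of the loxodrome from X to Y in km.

Δψ = ln[tan(π/4+φ₂/2)/tan(π/4+φ₁/2)] = +1.6042;  Δφ = +1.4471 rad,  Δλ = -0.9418 rad
q = Δφ/Δψ = 0.9021
d = R·√(Δφ² + q²Δλ²) = 6375·1.67800 = 10697 km

10697 km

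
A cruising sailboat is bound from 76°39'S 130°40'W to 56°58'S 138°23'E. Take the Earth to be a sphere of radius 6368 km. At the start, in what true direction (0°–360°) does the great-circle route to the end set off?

249.6°

θ = atan2( sin Δλ·cos φ₂ ,  cos φ₁ sin φ₂ − sin φ₁ cos φ₂ cos Δλ )
  = atan2(-0.5451, -0.2024) = 249.63°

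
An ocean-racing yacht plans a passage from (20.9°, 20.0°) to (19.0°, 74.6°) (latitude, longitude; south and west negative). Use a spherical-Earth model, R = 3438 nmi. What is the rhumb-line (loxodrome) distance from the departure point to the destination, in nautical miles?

3082 nmi

Δψ = ln[tan(π/4+φ₂/2)/tan(π/4+φ₁/2)] = -0.0353;  Δφ = -0.0332 rad,  Δλ = +0.9529 rad
q = Δφ/Δψ = 0.9399
d = R·√(Δφ² + q²Δλ²) = 3438·0.89633 = 3082 nmi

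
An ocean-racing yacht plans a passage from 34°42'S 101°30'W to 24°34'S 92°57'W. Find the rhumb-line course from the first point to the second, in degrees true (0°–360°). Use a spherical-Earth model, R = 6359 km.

Δψ = ln[tan(π/4+φ₂/2)/tan(π/4+φ₁/2)] = +0.2039
Δλ = +0.1492 rad (taken the short way round)
course = atan2(Δλ, Δψ) = 36.20°

36.2°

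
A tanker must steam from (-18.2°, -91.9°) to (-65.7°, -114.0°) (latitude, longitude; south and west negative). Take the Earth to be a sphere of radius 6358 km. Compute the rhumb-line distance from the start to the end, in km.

Δψ = ln[tan(π/4+φ₂/2)/tan(π/4+φ₁/2)] = -1.2126;  Δφ = -0.8290 rad,  Δλ = -0.3857 rad
q = Δφ/Δψ = 0.6837
d = R·√(Δφ² + q²Δλ²) = 6358·0.86996 = 5531 km

5531 km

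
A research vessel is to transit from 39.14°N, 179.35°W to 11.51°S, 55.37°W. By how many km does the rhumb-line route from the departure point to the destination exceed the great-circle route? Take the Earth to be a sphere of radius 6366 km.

Great circle: cos σ = sin φ₁ sin φ₂ + cos φ₁ cos φ₂ cos Δλ,  σ = 2.1540 rad → d_gc = 13712.5 km
Rhumb line: Δψ = -0.9457, q = Δφ/Δψ = 0.9348, d_rh = R√(Δφ²+q²Δλ²) = 14052.7 km
Excess = 14052.7 − 13712.5 = 340.2 ≈ 340 km

340 km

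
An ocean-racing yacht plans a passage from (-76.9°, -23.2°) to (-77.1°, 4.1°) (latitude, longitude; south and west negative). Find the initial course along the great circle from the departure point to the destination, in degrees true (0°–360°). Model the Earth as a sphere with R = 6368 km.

N = sin Δλ·cos φ₂ = +0.1024;  D = cos φ₁ sin φ₂ − sin φ₁ cos φ₂ cos Δλ = -0.0277
initial course = atan2(N, D) = 105.14°

105.1°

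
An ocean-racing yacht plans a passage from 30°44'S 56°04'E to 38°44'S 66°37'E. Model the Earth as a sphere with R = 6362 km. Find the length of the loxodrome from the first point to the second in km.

Δψ = ln[tan(π/4+φ₂/2)/tan(π/4+φ₁/2)] = -0.1702;  Δφ = -0.1396 rad,  Δλ = +0.1841 rad
q = Δφ/Δψ = 0.8205
d = R·√(Δφ² + q²Δλ²) = 6362·0.20572 = 1309 km

1309 km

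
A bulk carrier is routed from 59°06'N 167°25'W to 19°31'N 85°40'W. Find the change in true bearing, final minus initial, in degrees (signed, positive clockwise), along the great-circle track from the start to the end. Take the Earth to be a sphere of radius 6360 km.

+60.5°

Initial bearing θ₁ = atan2(sin Δλ cos φ₂, cos φ₁ sin φ₂ − sin φ₁ cos φ₂ cos Δλ) = 86.59°
Final bearing θ₂ = (initial bearing from the destination back to the start) + 180° = 147.05°
Δθ = θ₂ − θ₁ = +60.5°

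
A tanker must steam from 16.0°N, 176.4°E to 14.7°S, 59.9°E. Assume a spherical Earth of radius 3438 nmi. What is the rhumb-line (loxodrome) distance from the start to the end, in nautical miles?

7147 nmi

Rhumb course C = atan2(Δλ, Δψ) with Δψ = ln[tan(π/4+φ₂/2)/tan(π/4+φ₁/2)] = -0.5424, Δλ = -2.0333 → C = 255.06°
d = R·|Δφ| / |cos C| = 3438·0.53582 / 0.25774 = 7147 nmi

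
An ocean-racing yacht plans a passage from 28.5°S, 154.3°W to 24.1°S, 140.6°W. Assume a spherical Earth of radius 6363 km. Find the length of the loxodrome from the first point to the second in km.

Δψ = ln[tan(π/4+φ₂/2)/tan(π/4+φ₁/2)] = +0.0857;  Δφ = +0.0768 rad,  Δλ = +0.2391 rad
q = Δφ/Δψ = 0.8962
d = R·√(Δφ² + q²Δλ²) = 6363·0.22763 = 1448 km

1448 km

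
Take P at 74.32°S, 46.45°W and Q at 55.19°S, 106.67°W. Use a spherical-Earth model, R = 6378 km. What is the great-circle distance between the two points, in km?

3325 km

cos σ = sin φ₁ sin φ₂ + cos φ₁ cos φ₂ cos Δλ
      = sin(-74.32°)sin(-55.19°) + cos(-74.32°)cos(-55.19°)cos(-60.22°) = 0.8671
σ = 29.874° → d = Rσ = 6378·0.52140 = 3325 km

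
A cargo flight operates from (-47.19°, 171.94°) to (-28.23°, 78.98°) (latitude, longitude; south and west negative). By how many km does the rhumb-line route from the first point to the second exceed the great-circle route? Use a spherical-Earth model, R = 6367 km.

406 km

Great circle: cos σ = sin φ₁ sin φ₂ + cos φ₁ cos φ₂ cos Δλ,  σ = 1.2492 rad → d_gc = 7953.6 km
Rhumb line: Δψ = +0.4226, q = Δφ/Δψ = 0.7831, d_rh = R√(Δφ²+q²Δλ²) = 8359.6 km
Excess = 8359.6 − 7953.6 = 406.0 ≈ 406 km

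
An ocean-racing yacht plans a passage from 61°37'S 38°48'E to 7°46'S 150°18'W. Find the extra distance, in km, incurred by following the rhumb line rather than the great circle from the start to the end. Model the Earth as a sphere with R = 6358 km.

3344 km

Great circle: cos σ = sin φ₁ sin φ₂ + cos φ₁ cos φ₂ cos Δλ,  σ = 1.9243 rad → d_gc = 12234.7 km
Rhumb line: Δψ = +1.2389, q = Δφ/Δψ = 0.7587, d_rh = R√(Δφ²+q²Δλ²) = 15579.0 km
Excess = 15579.0 − 12234.7 = 3344.3 ≈ 3344 km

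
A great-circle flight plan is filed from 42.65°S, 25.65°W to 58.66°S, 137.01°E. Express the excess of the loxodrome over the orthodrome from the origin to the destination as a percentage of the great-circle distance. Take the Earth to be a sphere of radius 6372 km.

32.6%

Great circle: σ = 1.3556 rad → d_gc = Rσ = 8638.1 km
Rhumb: Δφ = -0.2794, Δλ = +2.8390, Δψ = -0.4466, q = Δφ/Δψ = 0.6257 → d_rh = R√(Δφ²+q²Δλ²) = 11457.8 km
Excess = (11457.8 − 8638.1) / 8638.1 = 2819.7 / 8638.1 = 32.64% ≈ 32.6%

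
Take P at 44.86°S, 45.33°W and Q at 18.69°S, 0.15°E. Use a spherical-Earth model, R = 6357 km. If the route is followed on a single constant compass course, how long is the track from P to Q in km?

Δψ = ln[tan(π/4+φ₂/2)/tan(π/4+φ₁/2)] = +0.5458;  Δφ = +0.4568 rad,  Δλ = +0.7938 rad
q = Δφ/Δψ = 0.8369
d = R·√(Δφ² + q²Δλ²) = 6357·0.80617 = 5125 km

5125 km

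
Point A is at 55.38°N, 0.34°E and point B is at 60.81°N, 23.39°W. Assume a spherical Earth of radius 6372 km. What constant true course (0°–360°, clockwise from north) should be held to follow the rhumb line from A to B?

Δψ = ln[tan(π/4+φ₂/2)/tan(π/4+φ₁/2)] = +0.1797
Δλ = -0.4142 rad (taken the short way round)
course = atan2(Δλ, Δψ) = 293.46°

293.5°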